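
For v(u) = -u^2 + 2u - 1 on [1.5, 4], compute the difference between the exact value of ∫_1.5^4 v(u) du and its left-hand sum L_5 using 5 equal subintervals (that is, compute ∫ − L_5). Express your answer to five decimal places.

-2.08333

Exact integral: ∫_1.5^4 v(u) du ≈ -8.9583333.
L_5 = -6.875.
Error ≈ -8.9583333 − (-6.875) ≈ -2.08333.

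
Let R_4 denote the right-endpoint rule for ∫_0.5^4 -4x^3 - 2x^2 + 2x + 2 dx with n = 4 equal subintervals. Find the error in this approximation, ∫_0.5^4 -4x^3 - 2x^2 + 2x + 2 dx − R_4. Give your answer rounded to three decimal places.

135.452

Exact integral: ∫_0.5^4 f(x) dx ≈ -275.77083.
R_4 = -411.22265625.
Error ≈ -275.77083 − (-411.22265625) ≈ 135.452.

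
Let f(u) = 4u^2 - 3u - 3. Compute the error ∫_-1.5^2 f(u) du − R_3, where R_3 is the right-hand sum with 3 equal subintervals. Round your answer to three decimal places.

-1.134

Exact integral: ∫_-1.5^2 f(u) du ≈ 2.04167.
R_3 ≈ 3.17593.
Error ≈ 2.04167 − 3.17593 ≈ -1.134.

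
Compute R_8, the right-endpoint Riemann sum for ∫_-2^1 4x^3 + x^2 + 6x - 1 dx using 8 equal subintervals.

-14.7890625

Δx = (1 − (-2))/8 = 0.375.
Right endpoints: -1.625, -1.25, -0.875, -0.5, -0.125, 0.25, 0.625, 1.
f(-1.625) = -25.2734375, f(-1.25) = -14.75, f(-0.875) = -8.1640625, f(-0.5) = -4.25, f(-0.125) = -1.7421875, f(0.25) = 0.625, f(0.625) = 4.1171875, f(1) = 10.
Sum = Δx · [f(-1.625) + f(-1.25) + f(-0.875) + ...].
Sum = -14.7890625.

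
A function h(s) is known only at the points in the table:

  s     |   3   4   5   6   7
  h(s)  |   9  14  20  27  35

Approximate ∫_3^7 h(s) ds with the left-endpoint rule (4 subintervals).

Δs = 1.
Sum = 1·[9 + 14 + 20 + 27] = 70.

70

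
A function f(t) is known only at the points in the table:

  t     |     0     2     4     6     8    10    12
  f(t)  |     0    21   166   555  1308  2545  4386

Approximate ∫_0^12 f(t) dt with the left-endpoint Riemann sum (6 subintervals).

9190

Δt = 2.
Sum = 2·[0 + 21 + 166 + 555 + 1308 + 2545] = 9190.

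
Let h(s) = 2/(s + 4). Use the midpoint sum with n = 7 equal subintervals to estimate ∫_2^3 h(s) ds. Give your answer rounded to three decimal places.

Δs = (3 − 2)/7 = 1/7.
Midpoints: 29/14, 31/14, 33/14, 2.5, 37/14, 39/14, 41/14.
h(29/14) = 28/85, h(31/14) = 28/87, h(33/14) = 28/89, h(2.5) = 4/13, h(37/14) = 28/93, h(39/14) = 28/95, h(41/14) = 28/97.
Sum = Δs · [h(29/14) + h(31/14) + h(33/14) + ...].
Sum ≈ 0.308.

0.308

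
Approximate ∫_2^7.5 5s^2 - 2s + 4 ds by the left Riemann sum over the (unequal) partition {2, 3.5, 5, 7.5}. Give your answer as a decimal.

Subinterval widths: 1.5, 1.5, 2.5.
Left endpoints: 2, 3.5, 5.
f(2) = 20, f(3.5) = 58.25, f(5) = 119.
Sum = Σ Δs_i · f(s_i).
Sum = 414.875.

414.875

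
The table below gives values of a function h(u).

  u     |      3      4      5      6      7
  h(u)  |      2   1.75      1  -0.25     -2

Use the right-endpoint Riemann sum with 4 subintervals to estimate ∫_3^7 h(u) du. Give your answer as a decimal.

Δu = 1.
Sum = 1·[1.75 + 1 + (-0.25) + (-2)] = 0.5.

0.5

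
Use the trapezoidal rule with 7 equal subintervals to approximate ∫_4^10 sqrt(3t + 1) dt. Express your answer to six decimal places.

27.930707

Δt = (10 − 4)/7 = 6/7.
f(4) ≈ 3.605551, f(34/7) ≈ 3.946065, f(40/7) ≈ 4.259443, f(46/7) ≈ 4.551295, f(52/7) ≈ 4.825527, f(58/7) ≈ 5.084992, f(64/7) ≈ 5.331845, f(10) ≈ 5.567764.
T_7 = (Δt/2)·[f(t_0) + 2f(t_1) + ... + 2f(t_{6}) + f(t_7)].
Sum ≈ 27.930707.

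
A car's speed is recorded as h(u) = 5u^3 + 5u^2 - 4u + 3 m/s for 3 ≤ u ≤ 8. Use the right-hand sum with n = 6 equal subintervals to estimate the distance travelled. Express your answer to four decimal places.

6899.3866

Δu = (8 − 3)/6 = 5/6.
Right endpoints: 23/6, 14/3, 5.5, 19/3, 43/6, 8.
h(23/6) = 74041/216, h(14/3) = 16237/27, h(5.5) = 964.125, h(19/3) = 39107/27, h(43/6) = 447461/216, h(8) = 2851.
Sum = Δu · [h(23/6) + h(14/3) + h(5.5) + ...].
Sum ≈ 6899.3866.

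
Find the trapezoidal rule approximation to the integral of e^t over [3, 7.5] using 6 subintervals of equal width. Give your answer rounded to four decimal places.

1870.9920

Δt = (7.5 − 3)/6 = 0.75.
f(3) ≈ 20.0855, f(3.75) ≈ 42.5211, f(4.5) ≈ 90.0171, f(5.25) ≈ 190.5663, f(6) ≈ 403.4288, f(6.75) ≈ 854.0588, f(7.5) ≈ 1808.0424.
T_6 = (Δt/2)·[f(t_0) + 2f(t_1) + ... + 2f(t_{5}) + f(t_6)].
Sum ≈ 1870.9920.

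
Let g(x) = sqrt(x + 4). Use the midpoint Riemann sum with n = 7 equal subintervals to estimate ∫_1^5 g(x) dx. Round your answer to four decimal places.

10.5472

Δx = (5 − 1)/7 = 4/7.
Midpoints: 9/7, 13/7, 17/7, 3, 25/7, 29/7, 33/7.
g(9/7) ≈ 2.2991, g(13/7) ≈ 2.4202, g(17/7) ≈ 2.5355, g(3) ≈ 2.6458, g(25/7) ≈ 2.7516, g(29/7) ≈ 2.8536, g(33/7) ≈ 2.9520.
Sum = Δx · [g(9/7) + g(13/7) + g(17/7) + ...].
Sum ≈ 10.5472.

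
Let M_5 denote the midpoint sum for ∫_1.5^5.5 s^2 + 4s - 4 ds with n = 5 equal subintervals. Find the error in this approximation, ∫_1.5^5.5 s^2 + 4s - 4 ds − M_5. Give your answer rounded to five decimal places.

Exact integral: ∫_1.5^5.5 f(s) ds ≈ 94.3333333.
M_5 = 94.12.
Error ≈ 94.3333333 − 94.12 ≈ 0.21333.

0.21333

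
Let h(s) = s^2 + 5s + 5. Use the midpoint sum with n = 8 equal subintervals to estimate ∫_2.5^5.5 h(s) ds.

Δs = (5.5 − 2.5)/8 = 0.375.
Midpoints: 2.6875, 3.0625, 3.4375, 3.8125, 4.1875, 4.5625, 4.9375, 5.3125.
h(2.6875) = 25.66015625, h(3.0625) = 29.69140625, h(3.4375) = 34.00390625, h(3.8125) = 38.59765625, h(4.1875) = 43.47265625, h(4.5625) = 48.62890625, h(4.9375) = 54.06640625, h(5.3125) = 59.78515625.
Sum = Δs · [h(2.6875) + h(3.0625) + h(3.4375) + ...].
Sum = 125.21484375.

125.21484375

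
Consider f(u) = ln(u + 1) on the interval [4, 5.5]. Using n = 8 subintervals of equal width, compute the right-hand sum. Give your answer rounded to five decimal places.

Δu = (5.5 − 4)/8 = 0.1875.
Right endpoints: 4.1875, 4.375, 4.5625, 4.75, 4.9375, 5.125, 5.3125, 5.5.
f(4.1875) ≈ 1.64625, f(4.375) ≈ 1.68176, f(4.5625) ≈ 1.71605, f(4.75) ≈ 1.74920, f(4.9375) ≈ 1.78129, f(5.125) ≈ 1.81238, f(5.3125) ≈ 1.84253, f(5.5) ≈ 1.87180.
Sum = Δu · [f(4.1875) + f(4.375) + f(4.5625) + ...].
Sum ≈ 2.64399.

2.64399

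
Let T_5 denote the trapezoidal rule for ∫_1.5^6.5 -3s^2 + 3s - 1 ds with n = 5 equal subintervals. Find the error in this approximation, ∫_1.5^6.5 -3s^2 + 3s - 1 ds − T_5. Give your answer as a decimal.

2.5

Exact integral: ∫_1.5^6.5 f(s) ds = -216.25.
T_5 = -218.75.
Error = -216.25 − (-218.75) = 2.5.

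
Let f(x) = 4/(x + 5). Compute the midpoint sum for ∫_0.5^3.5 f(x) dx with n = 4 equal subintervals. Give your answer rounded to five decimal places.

Δx = (3.5 − 0.5)/4 = 0.75.
Midpoints: 0.875, 1.625, 2.375, 3.125.
f(0.875) = 32/47, f(1.625) = 32/53, f(2.375) = 32/59, f(3.125) = 32/65.
Sum = Δx · [f(0.875) + f(1.625) + f(2.375) + f(3.125)].
Sum ≈ 1.73948.

1.73948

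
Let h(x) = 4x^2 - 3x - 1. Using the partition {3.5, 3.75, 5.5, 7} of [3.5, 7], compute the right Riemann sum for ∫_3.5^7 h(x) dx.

453.125

Subinterval widths: 0.25, 1.75, 1.5.
Right endpoints: 3.75, 5.5, 7.
h(3.75) = 44, h(5.5) = 103.5, h(7) = 174.
Sum = Σ Δx_i · h(x_i).
Sum = 453.125.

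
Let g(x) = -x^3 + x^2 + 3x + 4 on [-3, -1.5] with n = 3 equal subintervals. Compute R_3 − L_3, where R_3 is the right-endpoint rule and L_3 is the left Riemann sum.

R_3 = 16.75.
L_3 = 29.6875.
R_3 − L_3 = -12.9375.

-12.9375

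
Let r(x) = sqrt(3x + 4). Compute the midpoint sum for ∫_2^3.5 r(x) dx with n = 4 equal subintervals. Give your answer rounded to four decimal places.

Δx = (3.5 − 2)/4 = 0.375.
Midpoints: 2.1875, 2.5625, 2.9375, 3.3125.
r(2.1875) ≈ 3.2500, r(2.5625) ≈ 3.4187, r(2.9375) ≈ 3.5795, r(3.3125) ≈ 3.7333.
Sum = Δx · [r(2.1875) + r(2.5625) + r(2.9375) + r(3.3125)].
Sum ≈ 5.2430.

5.2430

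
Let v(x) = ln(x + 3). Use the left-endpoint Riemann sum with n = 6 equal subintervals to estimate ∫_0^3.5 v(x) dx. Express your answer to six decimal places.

5.140285

Δx = (3.5 − 0)/6 = 7/12.
Left endpoints: 0, 7/12, 7/6, 1.75, 7/3, 35/12.
v(0) ≈ 1.098612, v(7/12) ≈ 1.276293, v(7/6) ≈ 1.427116, v(1.75) ≈ 1.558145, v(7/3) ≈ 1.673976, v(35/12) ≈ 1.777773.
Sum = Δx · [v(0) + v(7/12) + v(7/6) + ...].
Sum ≈ 5.140285.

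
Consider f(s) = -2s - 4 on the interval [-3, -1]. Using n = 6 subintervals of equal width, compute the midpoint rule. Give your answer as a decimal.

0

Δs = (-1 − (-3))/6 = 1/3.
Midpoints: -17/6, -2.5, -13/6, -11/6, -1.5, -7/6.
f(-17/6) = 5/3, f(-2.5) = 1, f(-13/6) = 1/3, f(-11/6) = -1/3, f(-1.5) = -1, f(-7/6) = -5/3.
Sum = Δs · [f(-17/6) + f(-2.5) + f(-13/6) + ...].
Sum = 0.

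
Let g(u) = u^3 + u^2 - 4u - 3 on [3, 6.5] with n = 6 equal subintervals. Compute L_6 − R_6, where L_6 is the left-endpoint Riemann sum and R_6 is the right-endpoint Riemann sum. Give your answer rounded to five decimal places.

L_6 ≈ 356.7458044.
R_6 ≈ 512.4228877.
L_6 − R_6 ≈ -155.67708.

-155.67708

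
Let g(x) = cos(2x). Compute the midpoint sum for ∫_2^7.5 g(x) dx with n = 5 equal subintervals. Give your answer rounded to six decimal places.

Δx = (7.5 − 2)/5 = 1.1.
Midpoints: 2.55, 3.65, 4.75, 5.85, 6.95.
g(2.55) ≈ 0.377978, g(3.65) ≈ 0.526078, g(4.75) ≈ -0.997172, g(5.85) ≈ 0.647596, g(6.95) ≈ 0.234950.
Sum = Δx · [g(2.55) + g(3.65) + g(4.75) + g(5.85) + g(6.95)].
Sum ≈ 0.868372.

0.868372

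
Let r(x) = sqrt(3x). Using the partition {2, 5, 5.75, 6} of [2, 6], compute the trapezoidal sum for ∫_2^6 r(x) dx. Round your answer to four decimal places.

Subinterval widths: 3, 0.75, 0.25.
r(2) ≈ 2.4495, r(5) ≈ 3.8730, r(5.75) ≈ 4.1533, r(6) ≈ 4.2426.
On each subinterval the trapezoid contributes (Δx_i/2)·[r(x_{i-1}) + r(x_i)].
Sum ≈ 13.5431.

13.5431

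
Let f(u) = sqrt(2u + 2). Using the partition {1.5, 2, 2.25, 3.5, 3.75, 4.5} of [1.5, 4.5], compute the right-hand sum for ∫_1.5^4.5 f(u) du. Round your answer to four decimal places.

Subinterval widths: 0.5, 0.25, 1.25, 0.25, 0.75.
Right endpoints: 2, 2.25, 3.5, 3.75, 4.5.
f(2) ≈ 2.4495, f(2.25) ≈ 2.5495, f(3.5) ≈ 3.0000, f(3.75) ≈ 3.0822, f(4.5) ≈ 3.3166.
Sum = Σ Δu_i · f(u_i).
Sum ≈ 8.8701.

8.8701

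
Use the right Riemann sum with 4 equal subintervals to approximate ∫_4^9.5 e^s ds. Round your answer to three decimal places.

Δs = (9.5 − 4)/4 = 1.375.
Right endpoints: 5.375, 6.75, 8.125, 9.5.
f(5.375) ≈ 215.940, f(6.75) ≈ 854.059, f(8.125) ≈ 3377.868, f(9.5) ≈ 13359.727.
Sum = Δs · [f(5.375) + f(6.75) + f(8.125) + f(9.5)].
Sum ≈ 24485.441.

24485.441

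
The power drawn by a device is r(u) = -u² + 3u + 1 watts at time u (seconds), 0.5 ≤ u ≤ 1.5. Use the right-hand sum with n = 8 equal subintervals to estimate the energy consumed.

2.9765625

Δu = (1.5 − 0.5)/8 = 0.125.
Right endpoints: 0.625, 0.75, 0.875, 1, 1.125, 1.25, 1.375, 1.5.
r(0.625) = 2.484375, r(0.75) = 2.6875, r(0.875) = 2.859375, r(1) = 3, r(1.125) = 3.109375, r(1.25) = 3.1875, r(1.375) = 3.234375, r(1.5) = 3.25.
Sum = Δu · [r(0.625) + r(0.75) + r(0.875) + ...].
Sum = 2.9765625.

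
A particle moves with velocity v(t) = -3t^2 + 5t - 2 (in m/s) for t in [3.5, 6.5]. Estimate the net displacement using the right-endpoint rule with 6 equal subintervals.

-181.875

Δt = (6.5 − 3.5)/6 = 0.5.
Right endpoints: 4, 4.5, 5, 5.5, 6, 6.5.
v(4) = -30, v(4.5) = -40.25, v(5) = -52, v(5.5) = -65.25, v(6) = -80, v(6.5) = -96.25.
Sum = Δt · [v(4) + v(4.5) + v(5) + ...].
Sum = -181.875.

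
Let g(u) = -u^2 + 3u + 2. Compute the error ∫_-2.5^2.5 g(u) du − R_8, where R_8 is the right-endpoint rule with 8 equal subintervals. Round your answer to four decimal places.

-4.3620

Exact integral: ∫_-2.5^2.5 g(u) du ≈ -0.416667.
R_8 = 3.9453125.
Error ≈ -0.416667 − 3.9453125 ≈ -4.3620.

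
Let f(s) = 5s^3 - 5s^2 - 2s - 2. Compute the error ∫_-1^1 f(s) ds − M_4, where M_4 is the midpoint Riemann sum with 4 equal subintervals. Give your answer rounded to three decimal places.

Exact integral: ∫_-1^1 f(s) ds ≈ -7.33333.
M_4 = -7.125.
Error ≈ -7.33333 − (-7.125) ≈ -0.208.

-0.208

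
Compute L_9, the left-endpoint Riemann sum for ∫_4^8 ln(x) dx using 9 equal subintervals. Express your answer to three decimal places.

6.934

Δx = (8 − 4)/9 = 4/9.
Left endpoints: 4, 40/9, 44/9, 16/3, 52/9, 56/9, 20/3, 64/9, 68/9.
f(4) ≈ 1.386, f(40/9) ≈ 1.492, f(44/9) ≈ 1.587, f(16/3) ≈ 1.674, f(52/9) ≈ 1.754, f(56/9) ≈ 1.828, f(20/3) ≈ 1.897, f(64/9) ≈ 1.962, f(68/9) ≈ 2.022.
Sum = Δx · [f(4) + f(40/9) + f(44/9) + ...].
Sum ≈ 6.934.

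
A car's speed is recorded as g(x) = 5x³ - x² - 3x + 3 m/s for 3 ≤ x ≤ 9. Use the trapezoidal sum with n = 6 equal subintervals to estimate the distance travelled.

Δx = (9 − 3)/6 = 1.
g(3) = 120, g(4) = 295, g(5) = 588, g(6) = 1029, g(7) = 1648, g(8) = 2475, g(9) = 3540.
T_6 = (Δx/2)·[g(x_0) + 2g(x_1) + ... + 2g(x_{5}) + g(x_6)].
Sum = 7865.

7865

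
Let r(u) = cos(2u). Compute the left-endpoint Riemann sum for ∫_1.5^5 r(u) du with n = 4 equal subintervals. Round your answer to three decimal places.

-0.316

Δu = (5 − 1.5)/4 = 0.875.
Left endpoints: 1.5, 2.375, 3.25, 4.125.
r(1.5) ≈ -0.990, r(2.375) ≈ 0.038, r(3.25) ≈ 0.977, r(4.125) ≈ -0.386.
Sum = Δu · [r(1.5) + r(2.375) + r(3.25) + r(4.125)].
Sum ≈ -0.316.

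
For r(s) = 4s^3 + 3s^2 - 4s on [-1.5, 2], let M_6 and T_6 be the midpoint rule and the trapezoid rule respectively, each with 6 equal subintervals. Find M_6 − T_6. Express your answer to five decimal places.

-1.78646

M_6 ≈ 18.2170139.
T_6 ≈ 20.0034722.
M_6 − T_6 ≈ -1.78646.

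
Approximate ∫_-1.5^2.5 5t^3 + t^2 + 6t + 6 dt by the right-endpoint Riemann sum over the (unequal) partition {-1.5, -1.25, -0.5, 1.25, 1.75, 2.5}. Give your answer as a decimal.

145.203125

Subinterval widths: 0.25, 0.75, 1.75, 0.5, 0.75.
Right endpoints: -1.25, -0.5, 1.25, 1.75, 2.5.
f(-1.25) = -9.703125, f(-0.5) = 2.625, f(1.25) = 24.828125, f(1.75) = 46.359375, f(2.5) = 105.375.
Sum = Σ Δt_i · f(t_i).
Sum = 145.203125.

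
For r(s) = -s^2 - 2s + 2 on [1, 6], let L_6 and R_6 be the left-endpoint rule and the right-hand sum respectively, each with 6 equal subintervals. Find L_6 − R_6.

L_6 ≈ -78.495370.
R_6 ≈ -115.995370.
L_6 − R_6 = 37.5.

37.5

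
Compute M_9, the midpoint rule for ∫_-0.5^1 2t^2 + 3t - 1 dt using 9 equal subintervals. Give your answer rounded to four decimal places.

0.3681

Δt = (1 − (-0.5))/9 = 1/6.
Midpoints: -5/12, -0.25, -1/12, 1/12, 0.25, 5/12, 7/12, 0.75, 11/12.
f(-5/12) = -137/72, f(-0.25) = -1.625, f(-1/12) = -89/72, f(1/12) = -53/72, f(0.25) = -0.125, f(5/12) = 43/72, f(7/12) = 103/72, f(0.75) = 2.375, f(11/12) = 247/72.
Sum = Δt · [f(-5/12) + f(-0.25) + f(-1/12) + ...].
Sum ≈ 0.3681.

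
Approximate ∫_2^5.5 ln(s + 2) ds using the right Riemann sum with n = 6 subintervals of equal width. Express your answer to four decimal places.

6.2466

Δs = (5.5 − 2)/6 = 7/12.
Right endpoints: 31/12, 19/6, 3.75, 13/3, 59/12, 5.5.
f(31/12) ≈ 1.5224, f(19/6) ≈ 1.6422, f(3.75) ≈ 1.7492, f(13/3) ≈ 1.8458, f(59/12) ≈ 1.9339, f(5.5) ≈ 2.0149.
Sum = Δs · [f(31/12) + f(19/6) + f(3.75) + ...].
Sum ≈ 6.2466.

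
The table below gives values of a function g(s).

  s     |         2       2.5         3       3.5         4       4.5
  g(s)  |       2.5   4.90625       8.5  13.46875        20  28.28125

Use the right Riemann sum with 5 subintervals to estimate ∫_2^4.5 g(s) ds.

Δs = 0.5.
Sum = 0.5·[4.90625 + 8.5 + 13.46875 + 20 + 28.28125] = 37.578125.

37.578125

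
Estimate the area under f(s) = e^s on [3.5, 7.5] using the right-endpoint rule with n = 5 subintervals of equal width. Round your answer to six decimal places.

2578.565927

Δs = (7.5 − 3.5)/5 = 0.8.
Right endpoints: 4.3, 5.1, 5.9, 6.7, 7.5.
f(4.3) ≈ 73.699794, f(5.1) ≈ 164.021907, f(5.9) ≈ 365.037468, f(6.7) ≈ 812.405825, f(7.5) ≈ 1808.042414.
Sum = Δs · [f(4.3) + f(5.1) + f(5.9) + f(6.7) + f(7.5)].
Sum ≈ 2578.565927.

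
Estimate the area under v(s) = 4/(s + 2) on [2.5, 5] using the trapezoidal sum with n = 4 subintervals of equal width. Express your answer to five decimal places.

Δs = (5 − 2.5)/4 = 0.625.
v(2.5) = 8/9, v(3.125) = 32/41, v(3.75) = 16/23, v(4.375) = 32/51, v(5) = 4/7.
T_4 = (Δs/2)·[v(s_0) + 2v(s_1) + 2v(s_2) + 2v(s_3) + v(s_4)].
Sum ≈ 1.77109.

1.77109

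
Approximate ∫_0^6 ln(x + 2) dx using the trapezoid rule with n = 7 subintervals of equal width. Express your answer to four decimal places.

Δx = (6 − 0)/7 = 6/7.
f(0) ≈ 0.6931, f(6/7) ≈ 1.0498, f(12/7) ≈ 1.3122, f(18/7) ≈ 1.5198, f(24/7) ≈ 1.6917, f(30/7) ≈ 1.8383, f(36/7) ≈ 1.9661, f(6) ≈ 2.0794.
T_7 = (Δx/2)·[f(x_0) + 2f(x_1) + ... + 2f(x_{6}) + f(x_7)].
Sum ≈ 9.2265.

9.2265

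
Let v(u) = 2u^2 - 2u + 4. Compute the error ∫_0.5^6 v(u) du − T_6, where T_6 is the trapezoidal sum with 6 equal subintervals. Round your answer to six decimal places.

Exact integral: ∫_0.5^6 v(u) du ≈ 130.16666667.
T_6 ≈ 131.70717593.
Error ≈ 130.16666667 − 131.70717593 ≈ -1.540509.

-1.540509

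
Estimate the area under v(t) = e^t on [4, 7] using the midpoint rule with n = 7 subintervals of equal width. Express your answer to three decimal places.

Δt = (7 − 4)/7 = 3/7.
Midpoints: 59/14, 65/14, 71/14, 5.5, 83/14, 89/14, 95/14.
v(59/14) ≈ 67.646, v(65/14) ≈ 103.841, v(71/14) ≈ 159.402, v(5.5) ≈ 244.692, v(83/14) ≈ 375.618, v(89/14) ≈ 576.597, v(95/14) ≈ 885.112.
Sum = Δt · [v(59/14) + v(65/14) + v(71/14) + ...].
Sum ≈ 1034.103.

1034.103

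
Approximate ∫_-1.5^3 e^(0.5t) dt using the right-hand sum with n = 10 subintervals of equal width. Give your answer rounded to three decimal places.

Δt = (3 − (-1.5))/10 = 0.45.
Right endpoints: -1.05, -0.6, -0.15, 0.3, 0.75, 1.2, 1.65, 2.1, 2.55, 3.
f(-1.05) ≈ 0.592, f(-0.6) ≈ 0.741, f(-0.15) ≈ 0.928, f(0.3) ≈ 1.162, f(0.75) ≈ 1.455, f(1.2) ≈ 1.822, f(1.65) ≈ 2.282, f(2.1) ≈ 2.858, f(2.55) ≈ 3.579, f(3) ≈ 4.482.
Sum = Δt · [f(-1.05) + f(-0.6) + f(-0.15) + ...].
Sum ≈ 8.955.

8.955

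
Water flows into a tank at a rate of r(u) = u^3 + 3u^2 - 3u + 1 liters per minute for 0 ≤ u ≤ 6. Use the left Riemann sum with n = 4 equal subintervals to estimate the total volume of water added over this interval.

Δu = (6 − 0)/4 = 1.5.
Left endpoints: 0, 1.5, 3, 4.5.
r(0) = 1, r(1.5) = 6.625, r(3) = 46, r(4.5) = 139.375.
Sum = Δu · [r(0) + r(1.5) + r(3) + r(4.5)].
Sum = 289.5.

289.5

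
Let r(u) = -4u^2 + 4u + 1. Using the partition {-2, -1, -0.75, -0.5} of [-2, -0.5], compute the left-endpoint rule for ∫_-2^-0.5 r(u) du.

-25.8125

Subinterval widths: 1, 0.25, 0.25.
Left endpoints: -2, -1, -0.75.
r(-2) = -23, r(-1) = -7, r(-0.75) = -4.25.
Sum = Σ Δu_i · r(u_i).
Sum = -25.8125.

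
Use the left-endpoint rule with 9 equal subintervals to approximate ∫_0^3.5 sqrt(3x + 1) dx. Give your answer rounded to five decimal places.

7.96607

Δx = (3.5 − 0)/9 = 7/18.
Left endpoints: 0, 7/18, 7/9, 7/6, 14/9, 35/18, 7/3, 49/18, 28/9.
f(0) ≈ 1.00000, f(7/18) ≈ 1.47196, f(7/9) ≈ 1.82574, f(7/6) ≈ 2.12132, f(14/9) ≈ 2.38048, f(35/18) ≈ 2.61406, f(7/3) ≈ 2.82843, f(49/18) ≈ 3.02765, f(28/9) ≈ 3.21455.
Sum = Δx · [f(0) + f(7/18) + f(7/9) + ...].
Sum ≈ 7.96607.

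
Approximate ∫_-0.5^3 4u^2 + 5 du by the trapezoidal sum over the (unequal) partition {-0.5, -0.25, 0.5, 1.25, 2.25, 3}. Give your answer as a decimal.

55.1875

Subinterval widths: 0.25, 0.75, 0.75, 1, 0.75.
f(-0.5) = 6, f(-0.25) = 5.25, f(0.5) = 6, f(1.25) = 11.25, f(2.25) = 25.25, f(3) = 41.
On each subinterval the trapezoid contributes (Δu_i/2)·[f(u_{i-1}) + f(u_i)].
Sum = 55.1875.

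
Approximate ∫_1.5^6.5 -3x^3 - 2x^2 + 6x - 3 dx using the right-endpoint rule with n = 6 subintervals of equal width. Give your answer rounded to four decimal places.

-1792.7199

Δx = (6.5 − 1.5)/6 = 5/6.
Right endpoints: 7/3, 19/6, 4, 29/6, 17/3, 6.5.
f(7/3) = -38, f(19/6) = -7151/72, f(4) = -203, f(29/6) = -8627/24, f(17/3) = -5212/9, f(6.5) = -872.375.
Sum = Δx · [f(7/3) + f(19/6) + f(4) + ...].
Sum ≈ -1792.7199.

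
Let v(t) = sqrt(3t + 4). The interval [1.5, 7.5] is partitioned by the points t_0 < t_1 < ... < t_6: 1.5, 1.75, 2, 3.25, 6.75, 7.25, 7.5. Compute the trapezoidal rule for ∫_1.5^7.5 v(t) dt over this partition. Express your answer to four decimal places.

Subinterval widths: 0.25, 0.25, 1.25, 3.5, 0.5, 0.25.
v(1.5) ≈ 2.9155, v(1.75) ≈ 3.0414, v(2) ≈ 3.1623, v(3.25) ≈ 3.7081, v(6.75) ≈ 4.9244, v(7.25) ≈ 5.0744, v(7.5) ≈ 5.1478.
On each subinterval the trapezoid contributes (Δt_i/2)·[v(t_{i-1}) + v(t_i)].
Sum ≈ 24.6985.

24.6985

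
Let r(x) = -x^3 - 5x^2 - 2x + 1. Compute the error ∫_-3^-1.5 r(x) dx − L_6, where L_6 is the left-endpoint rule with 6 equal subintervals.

Exact integral: ∫_-3^-1.5 r(x) dx = -12.140625.
L_6 = -13.00390625.
Error = -12.140625 − (-13.00390625) = 0.86328125.

0.86328125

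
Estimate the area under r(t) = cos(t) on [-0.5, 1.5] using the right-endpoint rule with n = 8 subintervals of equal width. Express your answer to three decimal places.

Δt = (1.5 − (-0.5))/8 = 0.25.
Right endpoints: -0.25, 0, 0.25, 0.5, 0.75, 1, 1.25, 1.5.
r(-0.25) ≈ 0.969, r(0) ≈ 1.000, r(0.25) ≈ 0.969, r(0.5) ≈ 0.878, r(0.75) ≈ 0.732, r(1) ≈ 0.540, r(1.25) ≈ 0.315, r(1.5) ≈ 0.071.
Sum = Δt · [r(-0.25) + r(0) + r(0.25) + ...].
Sum ≈ 1.368.

1.368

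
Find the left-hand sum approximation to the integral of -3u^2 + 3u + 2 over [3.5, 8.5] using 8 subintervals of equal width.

-420.6640625

Δu = (8.5 − 3.5)/8 = 0.625.
Left endpoints: 3.5, 4.125, 4.75, 5.375, 6, 6.625, 7.25, 7.875.
f(3.5) = -24.25, f(4.125) = -36.671875, f(4.75) = -51.4375, f(5.375) = -68.546875, f(6) = -88, f(6.625) = -109.796875, f(7.25) = -133.9375, f(7.875) = -160.421875.
Sum = Δu · [f(3.5) + f(4.125) + f(4.75) + ...].
Sum = -420.6640625.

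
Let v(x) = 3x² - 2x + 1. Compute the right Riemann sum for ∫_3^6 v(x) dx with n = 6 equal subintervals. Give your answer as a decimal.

Δx = (6 − 3)/6 = 0.5.
Right endpoints: 3.5, 4, 4.5, 5, 5.5, 6.
v(3.5) = 30.75, v(4) = 41, v(4.5) = 52.75, v(5) = 66, v(5.5) = 80.75, v(6) = 97.
Sum = Δx · [v(3.5) + v(4) + v(4.5) + ...].
Sum = 184.125.

184.125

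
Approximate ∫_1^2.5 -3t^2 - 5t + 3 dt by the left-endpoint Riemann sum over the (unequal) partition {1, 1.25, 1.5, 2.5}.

-14.484375

Subinterval widths: 0.25, 0.25, 1.
Left endpoints: 1, 1.25, 1.5.
f(1) = -5, f(1.25) = -7.9375, f(1.5) = -11.25.
Sum = Σ Δt_i · f(t_i).
Sum = -14.484375.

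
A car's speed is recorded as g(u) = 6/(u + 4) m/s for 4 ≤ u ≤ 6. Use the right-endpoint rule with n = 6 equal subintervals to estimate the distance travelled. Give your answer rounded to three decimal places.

1.314

Δu = (6 − 4)/6 = 1/3.
Right endpoints: 13/3, 14/3, 5, 16/3, 17/3, 6.
g(13/3) = 0.72, g(14/3) = 9/13, g(5) = 2/3, g(16/3) = 9/14, g(17/3) = 18/29, g(6) = 0.6.
Sum = Δu · [g(13/3) + g(14/3) + g(5) + ...].
Sum ≈ 1.314.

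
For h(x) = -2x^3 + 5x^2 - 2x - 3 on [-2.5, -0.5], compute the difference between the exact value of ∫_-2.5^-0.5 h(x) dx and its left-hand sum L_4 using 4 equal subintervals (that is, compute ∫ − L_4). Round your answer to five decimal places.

-17.41667

Exact integral: ∫_-2.5^-0.5 h(x) dx ≈ 45.3333333.
L_4 = 62.75.
Error ≈ 45.3333333 − 62.75 ≈ -17.41667.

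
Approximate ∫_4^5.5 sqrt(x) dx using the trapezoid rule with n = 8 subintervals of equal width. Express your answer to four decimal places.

Δx = (5.5 − 4)/8 = 0.1875.
f(4) ≈ 2.0000, f(4.1875) ≈ 2.0463, f(4.375) ≈ 2.0917, f(4.5625) ≈ 2.1360, f(4.75) ≈ 2.1794, f(4.9375) ≈ 2.2220, f(5.125) ≈ 2.2638, f(5.3125) ≈ 2.3049, f(5.5) ≈ 2.3452.
T_8 = (Δx/2)·[f(x_0) + 2f(x_1) + ... + 2f(x_{7}) + f(x_8)].
Sum ≈ 3.2657.

3.2657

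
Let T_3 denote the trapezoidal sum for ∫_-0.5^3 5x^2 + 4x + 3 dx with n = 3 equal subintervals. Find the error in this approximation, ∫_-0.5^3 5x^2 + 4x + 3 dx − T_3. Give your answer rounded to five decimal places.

-3.96991

Exact integral: ∫_-0.5^3 f(x) dx ≈ 73.2083333.
T_3 ≈ 77.1782407.
Error ≈ 73.2083333 − 77.1782407 ≈ -3.96991.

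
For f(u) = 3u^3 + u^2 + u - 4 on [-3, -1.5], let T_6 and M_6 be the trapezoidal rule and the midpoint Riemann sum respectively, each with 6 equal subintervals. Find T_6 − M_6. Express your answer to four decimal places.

-0.4512

T_6 = -58.75390625.
M_6 ≈ -58.302734.
T_6 − M_6 ≈ -0.4512.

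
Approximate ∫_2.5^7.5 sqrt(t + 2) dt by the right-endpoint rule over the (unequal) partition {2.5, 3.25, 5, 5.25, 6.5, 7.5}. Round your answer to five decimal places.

Subinterval widths: 0.75, 1.75, 0.25, 1.25, 1.
Right endpoints: 3.25, 5, 5.25, 6.5, 7.5.
f(3.25) ≈ 2.29129, f(5) ≈ 2.64575, f(5.25) ≈ 2.69258, f(6.5) ≈ 2.91548, f(7.5) ≈ 3.08221.
Sum = Σ Δt_i · f(t_i).
Sum ≈ 13.74823.

13.74823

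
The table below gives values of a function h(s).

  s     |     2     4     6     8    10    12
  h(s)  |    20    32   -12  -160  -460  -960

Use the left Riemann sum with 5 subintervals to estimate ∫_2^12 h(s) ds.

-1160

Δs = 2.
Sum = 2·[20 + 32 + (-12) + (-160) + (-460)] = -1160.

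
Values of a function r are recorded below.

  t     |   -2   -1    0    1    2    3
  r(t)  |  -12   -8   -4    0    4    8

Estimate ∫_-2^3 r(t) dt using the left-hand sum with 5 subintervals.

-20

Δt = 1.
Sum = 1·[(-12) + (-8) + (-4) + 0 + 4] = -20.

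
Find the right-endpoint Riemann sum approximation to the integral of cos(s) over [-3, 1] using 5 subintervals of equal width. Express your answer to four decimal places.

1.5417

Δs = (1 − (-3))/5 = 0.8.
Right endpoints: -2.2, -1.4, -0.6, 0.2, 1.
f(-2.2) ≈ -0.5885, f(-1.4) ≈ 0.1700, f(-0.6) ≈ 0.8253, f(0.2) ≈ 0.9801, f(1) ≈ 0.5403.
Sum = Δs · [f(-2.2) + f(-1.4) + f(-0.6) + f(0.2) + f(1)].
Sum ≈ 1.5417.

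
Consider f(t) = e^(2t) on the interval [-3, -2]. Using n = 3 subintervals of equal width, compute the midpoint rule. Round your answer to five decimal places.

0.00777

Δt = (-2 − (-3))/3 = 1/3.
Midpoints: -17/6, -2.5, -13/6.
f(-17/6) ≈ 0.00346, f(-2.5) ≈ 0.00674, f(-13/6) ≈ 0.01312.
Sum = Δt · [f(-17/6) + f(-2.5) + f(-13/6)].
Sum ≈ 0.00777.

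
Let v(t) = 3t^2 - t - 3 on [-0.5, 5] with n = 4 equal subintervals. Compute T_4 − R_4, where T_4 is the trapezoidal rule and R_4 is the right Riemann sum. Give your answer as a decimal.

-47.265625

T_4 = 101.44921875.
R_4 = 148.71484375.
T_4 − R_4 = -47.265625.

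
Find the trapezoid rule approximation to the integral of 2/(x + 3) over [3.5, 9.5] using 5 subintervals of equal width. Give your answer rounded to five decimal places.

1.31198

Δx = (9.5 − 3.5)/5 = 1.2.
f(3.5) = 4/13, f(4.7) = 20/77, f(5.9) = 20/89, f(7.1) = 20/101, f(8.3) = 20/113, f(9.5) = 0.16.
T_5 = (Δx/2)·[f(x_0) + 2f(x_1) + ... + 2f(x_{4}) + f(x_5)].
Sum ≈ 1.31198.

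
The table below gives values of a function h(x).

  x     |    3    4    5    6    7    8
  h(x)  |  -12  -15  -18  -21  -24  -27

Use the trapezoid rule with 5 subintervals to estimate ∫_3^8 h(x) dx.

Δx = 1.
T_5 = (1/2)·[(-12) + 2·(-15) + 2·(-18) + 2·(-21) + 2·(-24) + (-27)] = -97.5.

-97.5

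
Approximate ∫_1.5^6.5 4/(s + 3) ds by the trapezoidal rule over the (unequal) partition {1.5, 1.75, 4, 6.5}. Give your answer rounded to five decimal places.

Subinterval widths: 0.25, 2.25, 2.5.
f(1.5) = 8/9, f(1.75) = 16/19, f(4) = 4/7, f(6.5) = 8/19.
On each subinterval the trapezoid contributes (Δs_i/2)·[f(s_{i-1}) + f(s_i)].
Sum ≈ 3.04720.

3.04720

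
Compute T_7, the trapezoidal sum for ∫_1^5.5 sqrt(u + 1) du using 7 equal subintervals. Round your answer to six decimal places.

Δu = (5.5 − 1)/7 = 9/14.
f(1) ≈ 1.414214, f(23/14) ≈ 1.625687, f(16/7) ≈ 1.812654, f(41/14) ≈ 1.982062, f(25/7) ≈ 2.138090, f(59/14) ≈ 2.283481, f(34/7) ≈ 2.420153, f(5.5) ≈ 2.549510.
T_7 = (Δu/2)·[f(u_0) + 2f(u_1) + ... + 2f(u_{6}) + f(u_7)].
Sum ≈ 9.156850.

9.156850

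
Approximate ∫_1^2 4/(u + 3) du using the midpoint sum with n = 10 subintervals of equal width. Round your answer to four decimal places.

0.8925

Δu = (2 − 1)/10 = 0.1.
Midpoints: 1.05, 1.15, 1.25, 1.35, 1.45, 1.55, 1.65, 1.75, 1.85, 1.95.
f(1.05) = 80/81, f(1.15) = 80/83, f(1.25) = 16/17, f(1.35) = 80/87, f(1.45) = 80/89, f(1.55) = 80/91, f(1.65) = 80/93, f(1.75) = 16/19, f(1.85) = 80/97, f(1.95) = 80/99.
Sum = Δu · [f(1.05) + f(1.15) + f(1.25) + ...].
Sum ≈ 0.8925.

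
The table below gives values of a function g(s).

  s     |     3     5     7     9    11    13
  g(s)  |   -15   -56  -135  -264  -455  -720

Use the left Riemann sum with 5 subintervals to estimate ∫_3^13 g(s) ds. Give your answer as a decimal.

-1850

Δs = 2.
Sum = 2·[(-15) + (-56) + (-135) + (-264) + (-455)] = -1850.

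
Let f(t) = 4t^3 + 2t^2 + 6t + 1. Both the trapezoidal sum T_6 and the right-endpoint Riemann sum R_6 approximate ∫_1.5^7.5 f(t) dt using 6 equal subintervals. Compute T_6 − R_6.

T_6 = 3662.
R_6 = 4571.
T_6 − R_6 = -909.

-909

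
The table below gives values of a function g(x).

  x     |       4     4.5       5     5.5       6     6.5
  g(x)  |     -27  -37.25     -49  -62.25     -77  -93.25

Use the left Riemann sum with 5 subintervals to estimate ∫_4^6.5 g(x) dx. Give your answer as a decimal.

-126.25

Δx = 0.5.
Sum = 0.5·[(-27) + (-37.25) + (-49) + (-62.25) + (-77)] = -126.25.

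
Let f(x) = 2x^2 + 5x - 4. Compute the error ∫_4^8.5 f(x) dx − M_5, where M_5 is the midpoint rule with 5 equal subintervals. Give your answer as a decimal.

Exact integral: ∫_4^8.5 f(x) dx = 489.375.
M_5 = 488.7675.
Error = 489.375 − 488.7675 = 0.6075.

0.6075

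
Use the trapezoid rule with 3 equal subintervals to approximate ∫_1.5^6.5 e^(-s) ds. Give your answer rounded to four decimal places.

0.2707

Δs = (6.5 − 1.5)/3 = 5/3.
f(1.5) ≈ 0.2231, f(19/6) ≈ 0.0421, f(29/6) ≈ 0.0080, f(6.5) ≈ 0.0015.
T_3 = (Δs/2)·[f(s_0) + 2f(s_1) + 2f(s_2) + f(s_3)].
Sum ≈ 0.2707.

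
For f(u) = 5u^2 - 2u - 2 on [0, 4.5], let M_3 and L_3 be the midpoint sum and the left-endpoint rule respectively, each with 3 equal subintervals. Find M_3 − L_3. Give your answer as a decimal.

56.53125

M_3 = 118.40625.
L_3 = 61.875.
M_3 − L_3 = 56.53125.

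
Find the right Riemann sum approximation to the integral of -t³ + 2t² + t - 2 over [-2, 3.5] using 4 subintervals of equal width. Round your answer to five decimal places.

-26.75879

Δt = (3.5 − (-2))/4 = 1.375.
Right endpoints: -0.625, 0.75, 2.125, 3.5.
f(-0.625) = -819/512, f(0.75) = -0.546875, f(2.125) = -225/512, f(3.5) = -16.875.
Sum = Δt · [f(-0.625) + f(0.75) + f(2.125) + f(3.5)].
Sum ≈ -26.75879.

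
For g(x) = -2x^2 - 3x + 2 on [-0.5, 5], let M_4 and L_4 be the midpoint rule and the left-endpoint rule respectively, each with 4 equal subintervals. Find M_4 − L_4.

-40.17578125

M_4 = -107.80859375.
L_4 = -67.6328125.
M_4 − L_4 = -40.17578125.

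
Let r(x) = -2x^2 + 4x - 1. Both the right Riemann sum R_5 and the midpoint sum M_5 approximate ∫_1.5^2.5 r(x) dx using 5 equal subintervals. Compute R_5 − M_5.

R_5 = -1.58.
M_5 = -1.16.
R_5 − M_5 = -0.42.

-0.42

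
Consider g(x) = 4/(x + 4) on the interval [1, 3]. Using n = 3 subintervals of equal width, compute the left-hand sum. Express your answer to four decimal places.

1.4250

Δx = (3 − 1)/3 = 2/3.
Left endpoints: 1, 5/3, 7/3.
g(1) = 0.8, g(5/3) = 12/17, g(7/3) = 12/19.
Sum = Δx · [g(1) + g(5/3) + g(7/3)].
Sum ≈ 1.4250.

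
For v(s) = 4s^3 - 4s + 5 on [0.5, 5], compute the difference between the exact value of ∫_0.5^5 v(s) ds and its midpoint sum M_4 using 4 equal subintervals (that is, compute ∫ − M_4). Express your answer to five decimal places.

15.66211

Exact integral: ∫_0.5^5 v(s) ds = 597.9375.
M_4 ≈ 582.2753906.
Error ≈ 597.9375 − 582.2753906 ≈ 15.66211.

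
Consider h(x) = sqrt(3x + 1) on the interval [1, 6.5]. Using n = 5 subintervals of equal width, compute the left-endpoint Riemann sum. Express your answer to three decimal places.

Δx = (6.5 − 1)/5 = 1.1.
Left endpoints: 1, 2.1, 3.2, 4.3, 5.4.
h(1) ≈ 2.000, h(2.1) ≈ 2.702, h(3.2) ≈ 3.256, h(4.3) ≈ 3.728, h(5.4) ≈ 4.147.
Sum = Δx · [h(1) + h(2.1) + h(3.2) + h(4.3) + h(5.4)].
Sum ≈ 17.416.

17.416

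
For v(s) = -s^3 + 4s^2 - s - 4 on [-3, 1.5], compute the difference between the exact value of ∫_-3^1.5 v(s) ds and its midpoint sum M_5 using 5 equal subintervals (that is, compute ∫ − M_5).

Exact integral: ∫_-3^1.5 v(s) ds = 44.859375.
M_5 = 42.9609375.
Error = 44.859375 − 42.9609375 = 1.8984375.

1.8984375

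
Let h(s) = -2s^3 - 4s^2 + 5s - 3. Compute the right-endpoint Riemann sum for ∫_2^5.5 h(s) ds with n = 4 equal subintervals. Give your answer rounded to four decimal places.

Δs = (5.5 − 2)/4 = 0.875.
Right endpoints: 2.875, 3.75, 4.625, 5.5.
h(2.875) = -69.21484375, h(3.75) = -145.96875, h(4.625) = -263.30078125, h(5.5) = -429.25.
Sum = Δs · [h(2.875) + h(3.75) + h(4.625) + h(5.5)].
Sum ≈ -794.2676.

-794.2676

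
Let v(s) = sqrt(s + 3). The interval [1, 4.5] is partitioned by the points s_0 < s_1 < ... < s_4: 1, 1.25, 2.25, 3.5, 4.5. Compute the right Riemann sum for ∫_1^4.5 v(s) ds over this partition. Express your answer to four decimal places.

8.7322

Subinterval widths: 0.25, 1, 1.25, 1.
Right endpoints: 1.25, 2.25, 3.5, 4.5.
v(1.25) ≈ 2.0616, v(2.25) ≈ 2.2913, v(3.5) ≈ 2.5495, v(4.5) ≈ 2.7386.
Sum = Σ Δs_i · v(s_i).
Sum ≈ 8.7322.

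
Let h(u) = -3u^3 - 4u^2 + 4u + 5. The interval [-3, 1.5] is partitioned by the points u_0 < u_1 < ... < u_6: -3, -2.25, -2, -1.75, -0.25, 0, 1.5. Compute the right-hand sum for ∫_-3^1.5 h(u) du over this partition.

3.90625

Subinterval widths: 0.75, 0.25, 0.25, 1.5, 0.25, 1.5.
Right endpoints: -2.25, -2, -1.75, -0.25, 0, 1.5.
h(-2.25) = 9.921875, h(-2) = 5, h(-1.75) = 1.828125, h(-0.25) = 3.796875, h(0) = 5, h(1.5) = -8.125.
Sum = Σ Δu_i · h(u_i).
Sum = 3.90625.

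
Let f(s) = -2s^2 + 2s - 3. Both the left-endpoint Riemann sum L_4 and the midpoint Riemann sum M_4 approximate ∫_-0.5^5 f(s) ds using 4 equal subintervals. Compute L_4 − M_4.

21.26953125

L_4 = -52.1640625.
M_4 = -73.43359375.
L_4 − M_4 = 21.26953125.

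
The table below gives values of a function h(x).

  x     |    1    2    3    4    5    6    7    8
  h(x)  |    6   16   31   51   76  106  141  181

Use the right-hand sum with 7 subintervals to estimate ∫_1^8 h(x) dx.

Δx = 1.
Sum = 1·[16 + 31 + 51 + 76 + 106 + 141 + 181] = 602.

602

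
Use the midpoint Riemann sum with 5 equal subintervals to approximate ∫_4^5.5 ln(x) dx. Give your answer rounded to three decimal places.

2.331

Δx = (5.5 − 4)/5 = 0.3.
Midpoints: 4.15, 4.45, 4.75, 5.05, 5.35.
f(4.15) ≈ 1.423, f(4.45) ≈ 1.493, f(4.75) ≈ 1.558, f(5.05) ≈ 1.619, f(5.35) ≈ 1.677.
Sum = Δx · [f(4.15) + f(4.45) + f(4.75) + f(5.05) + f(5.35)].
Sum ≈ 2.331.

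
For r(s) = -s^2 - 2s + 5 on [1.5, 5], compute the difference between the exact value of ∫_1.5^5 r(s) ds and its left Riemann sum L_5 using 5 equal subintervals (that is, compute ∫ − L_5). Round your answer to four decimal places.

Exact integral: ∫_1.5^5 r(s) ds ≈ -45.791667.
L_5 = -35.665.
Error ≈ -45.791667 − (-35.665) ≈ -10.1267.

-10.1267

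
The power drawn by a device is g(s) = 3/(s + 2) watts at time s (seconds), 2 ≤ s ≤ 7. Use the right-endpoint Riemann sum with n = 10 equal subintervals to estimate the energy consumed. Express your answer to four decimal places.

2.3318

Δs = (7 − 2)/10 = 0.5.
Right endpoints: 2.5, 3, 3.5, 4, 4.5, 5, 5.5, 6, 6.5, 7.
g(2.5) = 2/3, g(3) = 0.6, g(3.5) = 6/11, g(4) = 0.5, g(4.5) = 6/13, g(5) = 3/7, g(5.5) = 0.4, g(6) = 0.375, g(6.5) = 6/17, g(7) = 1/3.
Sum = Δs · [g(2.5) + g(3) + g(3.5) + ...].
Sum ≈ 2.3318.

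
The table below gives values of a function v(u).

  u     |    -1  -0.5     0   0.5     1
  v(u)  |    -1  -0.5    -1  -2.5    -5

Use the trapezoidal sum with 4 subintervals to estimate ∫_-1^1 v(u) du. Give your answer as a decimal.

Δu = 0.5.
T_4 = (0.5/2)·[(-1) + 2·(-0.5) + 2·(-1) + 2·(-2.5) + (-5)] = -3.5.

-3.5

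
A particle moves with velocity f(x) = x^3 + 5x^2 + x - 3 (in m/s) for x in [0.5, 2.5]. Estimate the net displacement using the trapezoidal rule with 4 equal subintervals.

Δx = (2.5 − 0.5)/4 = 0.5.
f(0.5) = -1.125, f(1) = 4, f(1.5) = 13.125, f(2) = 27, f(2.5) = 46.375.
T_4 = (Δx/2)·[f(x_0) + 2f(x_1) + 2f(x_2) + 2f(x_3) + f(x_4)].
Sum = 33.375.

33.375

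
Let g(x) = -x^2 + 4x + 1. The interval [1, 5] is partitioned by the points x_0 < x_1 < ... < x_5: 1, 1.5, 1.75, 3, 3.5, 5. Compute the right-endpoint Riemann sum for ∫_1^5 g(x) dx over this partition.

3.984375

Subinterval widths: 0.5, 0.25, 1.25, 0.5, 1.5.
Right endpoints: 1.5, 1.75, 3, 3.5, 5.
g(1.5) = 4.75, g(1.75) = 4.9375, g(3) = 4, g(3.5) = 2.75, g(5) = -4.
Sum = Σ Δx_i · g(x_i).
Sum = 3.984375.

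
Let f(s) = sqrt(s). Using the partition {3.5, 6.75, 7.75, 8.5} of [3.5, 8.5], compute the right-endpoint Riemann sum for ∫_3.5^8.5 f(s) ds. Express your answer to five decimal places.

13.41424

Subinterval widths: 3.25, 1, 0.75.
Right endpoints: 6.75, 7.75, 8.5.
f(6.75) ≈ 2.59808, f(7.75) ≈ 2.78388, f(8.5) ≈ 2.91548.
Sum = Σ Δs_i · f(s_i).
Sum ≈ 13.41424.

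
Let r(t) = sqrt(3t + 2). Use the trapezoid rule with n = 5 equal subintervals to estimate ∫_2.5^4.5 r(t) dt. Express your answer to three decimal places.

Δt = (4.5 − 2.5)/5 = 0.4.
r(2.5) ≈ 3.082, r(2.9) ≈ 3.271, r(3.3) ≈ 3.450, r(3.7) ≈ 3.619, r(4.1) ≈ 3.782, r(4.5) ≈ 3.937.
T_5 = (Δt/2)·[r(t_0) + 2r(t_1) + ... + 2r(t_{4}) + r(t_5)].
Sum ≈ 7.053.

7.053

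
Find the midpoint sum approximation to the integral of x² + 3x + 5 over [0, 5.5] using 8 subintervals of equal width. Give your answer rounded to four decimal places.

Δx = (5.5 − 0)/8 = 0.6875.
Midpoints: 0.34375, 1.03125, 1.71875, 2.40625, 3.09375, 3.78125, 4.46875, 5.15625.
f(0.34375) = 6297/1024, f(1.03125) = 9377/1024, f(1.71875) = 13425/1024, f(2.40625) = 18441/1024, f(3.09375) = 24425/1024, f(3.78125) = 31377/1024, f(4.46875) = 39297/1024, f(5.15625) = 48185/1024.
Sum = Δx · [f(0.34375) + f(1.03125) + f(1.71875) + ...].
Sum ≈ 128.1167.

128.1167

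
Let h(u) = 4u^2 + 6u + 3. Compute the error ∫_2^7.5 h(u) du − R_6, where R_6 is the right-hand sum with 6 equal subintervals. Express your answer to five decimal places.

Exact integral: ∫_2^7.5 h(u) du ≈ 725.0833333.
R_6 ≈ 839.0810185.
Error ≈ 725.0833333 − 839.0810185 ≈ -113.99769.

-113.99769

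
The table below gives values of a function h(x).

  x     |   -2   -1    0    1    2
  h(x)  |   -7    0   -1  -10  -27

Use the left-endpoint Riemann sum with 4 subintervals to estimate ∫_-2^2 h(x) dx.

Δx = 1.
Sum = 1·[(-7) + 0 + (-1) + (-10)] = -18.

-18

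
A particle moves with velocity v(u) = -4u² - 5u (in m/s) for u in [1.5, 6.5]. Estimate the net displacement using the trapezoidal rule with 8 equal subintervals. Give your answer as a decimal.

-462.96875

Δu = (6.5 − 1.5)/8 = 0.625.
v(1.5) = -16.5, v(2.125) = -28.6875, v(2.75) = -44, v(3.375) = -62.4375, v(4) = -84, v(4.625) = -108.6875, v(5.25) = -136.5, v(5.875) = -167.4375, v(6.5) = -201.5.
T_8 = (Δu/2)·[v(u_0) + 2v(u_1) + ... + 2v(u_{7}) + v(u_8)].
Sum = -462.96875.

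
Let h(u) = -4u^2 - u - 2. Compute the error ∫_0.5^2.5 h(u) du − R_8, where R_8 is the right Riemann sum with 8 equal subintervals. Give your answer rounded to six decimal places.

3.333333

Exact integral: ∫_0.5^2.5 h(u) du ≈ -27.66666667.
R_8 = -31.
Error ≈ -27.66666667 − (-31) ≈ 3.333333.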